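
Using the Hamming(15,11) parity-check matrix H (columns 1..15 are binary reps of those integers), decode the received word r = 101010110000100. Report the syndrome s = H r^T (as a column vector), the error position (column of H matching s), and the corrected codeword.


s = (0, 1, 0, 1)^T, error position = 5, corrected codeword c = 101000110000100

Compute s = H r^T mod 2 one row at a time:
  s_1 = 1 + 0 + 0 + 0 + 0 + 1 + 0 + 0 = 2 ≡ 0 (mod 2).
  s_2 = 0 + 1 + 0 + 1 + 0 + 1 + 0 + 0 = 3 ≡ 1 (mod 2).
  s_3 = 0 + 1 + 0 + 1 + 0 + 0 + 0 + 0 = 2 ≡ 0 (mod 2).
  s_4 = 1 + 1 + 1 + 1 + 0 + 0 + 1 + 0 = 5 ≡ 1 (mod 2).
s = (0, 1, 0, 1)^T — this equals column 5 of H (binary 0101), so error is at position 5.
Correct: flip bit 5 of r = 101010110000100 to get c = 101000110000100.


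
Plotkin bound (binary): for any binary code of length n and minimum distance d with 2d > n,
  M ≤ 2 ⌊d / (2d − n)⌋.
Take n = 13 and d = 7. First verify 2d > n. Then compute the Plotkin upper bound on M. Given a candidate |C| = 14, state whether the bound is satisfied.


Plotkin bound M ≤ 14; given |C| = 14 ≤ bound (satisfied).

Check applicability: 2d = 14, n = 13.
2d − n = 1 > 0, so Plotkin applies.
Compute d/(2d−n) = 7/1 ≈ 7.0000.
⌊d/(2d−n)⌋ = 7.
Plotkin bound: M ≤ 2·7 = 14.
Given |C| = 14, check: satisfied.
This |C| is at the Plotkin bound.


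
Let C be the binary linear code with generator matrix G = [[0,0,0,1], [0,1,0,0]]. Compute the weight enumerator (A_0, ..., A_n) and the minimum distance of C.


Weight distribution: A_0 = 1, A_1 = 2, A_2 = 1. Minimum distance d = 1.

Enumerate all 2^2 = 4 messages m ∈ F_2^2.
For each, compute codeword c = mG in F_2^4, then tally its weight.
  m = 00 → c = 0000, weight = 0.
  m = 10 → c = 0001, weight = 1.
  m = 01 → c = 0100, weight = 1.
  m = 11 → c = 0101, weight = 2.
Tally weights:
  weight 0: 1 codewords.
  weight 1: 2 codewords.
  weight 2: 1 codewords.
Minimum distance d = smallest w > 0 with A_w > 0 = 1.
Sanity: Σ A_w = 4 = 2^2 = 4 ✓.


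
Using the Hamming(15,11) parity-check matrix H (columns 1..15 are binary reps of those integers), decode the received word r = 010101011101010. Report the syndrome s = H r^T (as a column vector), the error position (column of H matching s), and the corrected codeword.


s = (1, 0, 0, 1)^T, error position = 9, corrected codeword c = 010101010101010

Compute s = H r^T mod 2 one row at a time:
  s_1 = 1 + 1 + 1 + 0 + 1 + 0 + 1 + 0 = 5 ≡ 1 (mod 2).
  s_2 = 1 + 0 + 1 + 0 + 1 + 0 + 1 + 0 = 4 ≡ 0 (mod 2).
  s_3 = 1 + 0 + 1 + 0 + 1 + 0 + 1 + 0 = 4 ≡ 0 (mod 2).
  s_4 = 0 + 0 + 0 + 0 + 1 + 0 + 0 + 0 = 1 ≡ 1 (mod 2).
s = (1, 0, 0, 1)^T — this equals column 9 of H (binary 1001), so error is at position 9.
Correct: flip bit 9 of r = 010101011101010 to get c = 010101010101010.


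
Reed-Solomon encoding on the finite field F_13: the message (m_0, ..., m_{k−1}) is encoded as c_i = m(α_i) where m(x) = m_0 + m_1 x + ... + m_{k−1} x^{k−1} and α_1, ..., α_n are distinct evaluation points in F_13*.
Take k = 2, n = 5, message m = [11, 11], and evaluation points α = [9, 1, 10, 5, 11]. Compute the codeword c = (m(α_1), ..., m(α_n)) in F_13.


c = [6, 9, 4, 1, 2]

Message polynomial: m(x) = 11 + 11·x (mod 13).
For each evaluation point α_i, compute m(α_i) mod 13:
  α_1 = 9: Horner steps 11 → 6, so m(9) = 6.
  α_2 = 1: Horner steps 11 → 9, so m(1) = 9.
  α_3 = 10: Horner steps 11 → 4, so m(10) = 4.
  α_4 = 5: Horner steps 11 → 1, so m(5) = 1.
  α_5 = 11: Horner steps 11 → 2, so m(11) = 2.
Codeword c = [6, 9, 4, 1, 2] ∈ F_13^5.


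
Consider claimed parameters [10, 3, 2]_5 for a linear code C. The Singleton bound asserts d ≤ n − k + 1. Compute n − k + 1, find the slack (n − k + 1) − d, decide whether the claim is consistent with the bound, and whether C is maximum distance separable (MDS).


Singleton RHS = n − k + 1 = 8, slack = 6, bound satisfied, not MDS.

Singleton bound: d ≤ n − k + 1.
Here n = 10, k = 3, so n − k + 1 = 8.
Given d = 2, check d ≤ 8: YES.
Slack = (n − k + 1) − d = 6.
The code is NOT MDS (slack = 6 > 0).
Description: the claimed parameters are [10, 3, 2]_5; such a code would be non-MDS.


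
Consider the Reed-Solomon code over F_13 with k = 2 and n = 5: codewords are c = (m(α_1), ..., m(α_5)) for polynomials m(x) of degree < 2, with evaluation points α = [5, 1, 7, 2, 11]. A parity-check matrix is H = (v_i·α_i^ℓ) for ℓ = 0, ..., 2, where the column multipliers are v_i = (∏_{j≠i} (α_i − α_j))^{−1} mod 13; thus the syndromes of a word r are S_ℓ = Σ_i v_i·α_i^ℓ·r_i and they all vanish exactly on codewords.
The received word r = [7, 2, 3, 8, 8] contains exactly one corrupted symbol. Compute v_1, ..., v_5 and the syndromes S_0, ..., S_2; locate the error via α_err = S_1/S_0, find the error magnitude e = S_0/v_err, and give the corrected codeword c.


S = (1, 2, 4), error at position 4, error magnitude e = 8, c = [7, 2, 3, 0, 8].

Step 1: column multipliers v_i = (∏_{j≠i}(α_i − α_j))^{−1} mod 13.
  i = 1 (α = 5): (5−1)(5−7)(5−2)(5−11) = 4·(−2)·3·(−6) = 144 ≡ 1, so v_1 = 1^{−1} = 1 (mod 13).
  i = 2 (α = 1): (1−5)(1−7)(1−2)(1−11) = (−4)·(−6)·(−1)·(−10) = 240 ≡ 6, so v_2 = 6^{−1} = 11 (mod 13).
  i = 3 (α = 7): (7−5)(7−1)(7−2)(7−11) = 2·6·5·(−4) = −240 ≡ 7, so v_3 = 7^{−1} = 2 (mod 13).
  i = 4 (α = 2): (2−5)(2−1)(2−7)(2−11) = (−3)·1·(−5)·(−9) = −135 ≡ 8, so v_4 = 8^{−1} = 5 (mod 13).
  i = 5 (α = 11): (11−5)(11−1)(11−7)(11−2) = 6·10·4·9 = 2160 ≡ 2, so v_5 = 2^{−1} = 7 (mod 13).
  v = [1, 11, 2, 5, 7].
Step 2: syndromes of r = [7, 2, 3, 8, 8] (all sums mod 13).
  S_0 = Σ v_i r_i = 1·7 + 11·2 + 2·3 + 5·8 + 7·8 = 131 ≡ 1.
  S_1 = Σ v_i α_i r_i = 1·5·7 + 11·1·2 + 2·7·3 + 5·2·8 + 7·11·8 = 795 ≡ 2.
  α_i^2 mod 13 = [12, 1, 10, 4, 4].
  S_2 = Σ v_i α_i^2 r_i = 1·12·7 + 11·1·2 + 2·10·3 + 5·4·8 + 7·4·8 = 550 ≡ 4.
  S = (1, 2, 4) ≠ 0, so r is not a codeword (an error is present).
Step 3: locate the error. For a single error e at position i, S_ℓ = v_i·e·α_i^ℓ, so α_err = S_1/S_0.
  S_0^{−1} = 1^{−1} = 1 (mod 13), so α_err = 2·1 = 2 ≡ 2 = α_4. Error position i = 4.
  Consistency check: S_2/S_1 = 4·7 = 28 ≡ 2 = α_err ✓ (single-error assumption holds).
Step 4: error magnitude e = S_0/v_4 = S_0·∏_{j≠4}(α_4 − α_j) = 1·8 = 8 ≡ 8 (mod 13).
Step 5: correct position 4: c_4 = r_4 − e = 8 − 8 ≡ 0 (mod 13). Hence c = [7, 2, 3, 0, 8].
  Check: interpolating c through the α_i gives m(x) = 4 + 11·x (degree < 2) with m(α_i) = c_i for every i, so c is indeed a codeword.


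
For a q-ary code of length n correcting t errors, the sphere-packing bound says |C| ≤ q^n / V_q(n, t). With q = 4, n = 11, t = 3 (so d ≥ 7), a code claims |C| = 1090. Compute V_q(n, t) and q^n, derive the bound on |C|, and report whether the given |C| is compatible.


V_q(n, t) = 4984, q^n = 4194304, Hamming bound = 841, |C| = 1090 > bound (violated).

Step 1: Compute V_q(n, t) = Σ_{j=0}^3 C(n, j) (q−1)^j.
  j = 0: C(11,0)·(3)^0 = 1·1 = 1.
  j = 1: C(11,1)·(3)^1 = 11·3 = 33.
  j = 2: C(11,2)·(3)^2 = 55·9 = 495.
  j = 3: C(11,3)·(3)^3 = 165·27 = 4455.
  V_q(n, t) = 1 + 33 + 495 + 4455 = 4984.
Step 2: q^n = 4^11 = 4194304.
Step 3: Hamming bound ⌊q^n / V_q(n,t)⌋ = ⌊4194304/4984⌋ = 841.
Step 4: Compare |C| = 1090 to 841: violated.
The claimed |C| lies above the Hamming bound, so no 4-ary code of length 11 with d ≥ 7 can have 1090 codewords.


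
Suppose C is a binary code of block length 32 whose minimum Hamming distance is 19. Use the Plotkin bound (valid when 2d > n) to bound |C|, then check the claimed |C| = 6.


Plotkin bound M ≤ 6; given |C| = 6 ≤ bound (satisfied).

Check applicability: 2d = 38, n = 32.
2d − n = 6 > 0, so Plotkin applies.
Compute d/(2d−n) = 19/6 ≈ 3.1667.
⌊d/(2d−n)⌋ = 3.
Plotkin bound: M ≤ 2·3 = 6.
Given |C| = 6, check: satisfied.
This |C| is at the Plotkin bound.


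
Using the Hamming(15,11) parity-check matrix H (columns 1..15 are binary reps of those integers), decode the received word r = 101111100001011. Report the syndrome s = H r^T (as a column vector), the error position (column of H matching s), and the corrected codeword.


s = (1, 1, 1, 1)^T, error position = 15, corrected codeword c = 101111100001010

Compute s = H r^T mod 2 one row at a time:
  s_1 = 0 + 0 + 0 + 0 + 1 + 0 + 1 + 1 = 3 ≡ 1 (mod 2).
  s_2 = 1 + 1 + 1 + 1 + 1 + 0 + 1 + 1 = 7 ≡ 1 (mod 2).
  s_3 = 0 + 1 + 1 + 1 + 0 + 0 + 1 + 1 = 5 ≡ 1 (mod 2).
  s_4 = 1 + 1 + 1 + 1 + 0 + 0 + 0 + 1 = 5 ≡ 1 (mod 2).
s = (1, 1, 1, 1)^T — this equals column 15 of H (binary 1111), so error is at position 15.
Correct: flip bit 15 of r = 101111100001011 to get c = 101111100001010.


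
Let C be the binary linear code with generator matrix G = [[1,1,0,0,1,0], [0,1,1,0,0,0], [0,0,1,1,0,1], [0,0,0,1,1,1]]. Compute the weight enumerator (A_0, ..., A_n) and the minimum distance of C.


Weight distribution: A_0 = 1, A_1 = 1, A_2 = 3, A_3 = 6, A_4 = 3, A_5 = 1, A_6 = 1. Minimum distance d = 1.

Enumerate all 2^4 = 16 messages m ∈ F_2^4.
For each, compute codeword c = mG in F_2^6, then tally its weight.
  m = 0000 → c = 000000, weight = 0.
  m = 1000 → c = 110010, weight = 3.
  m = 0100 → c = 011000, weight = 2.
  m = 1100 → c = 101010, weight = 3.
  m = 0010 → c = 001101, weight = 3.
  m = 1010 → c = 111111, weight = 6.
  m = 0110 → c = 010101, weight = 3.
  m = 1110 → c = 100111, weight = 4.
  m = 0001 → c = 000111, weight = 3.
  m = 1001 → c = 110101, weight = 4.
  m = 0101 → c = 011111, weight = 5.
  m = 1101 → c = 101101, weight = 4.
  m = 0011 → c = 001010, weight = 2.
  m = 1011 → c = 111000, weight = 3.
  m = 0111 → c = 010010, weight = 2.
  m = 1111 → c = 100000, weight = 1.
Tally weights:
  weight 0: 1 codewords.
  weight 1: 1 codewords.
  weight 2: 3 codewords.
  weight 3: 6 codewords.
  weight 4: 3 codewords.
  weight 5: 1 codewords.
  weight 6: 1 codewords.
Minimum distance d = smallest w > 0 with A_w > 0 = 1.
Sanity: Σ A_w = 16 = 2^4 = 16 ✓.


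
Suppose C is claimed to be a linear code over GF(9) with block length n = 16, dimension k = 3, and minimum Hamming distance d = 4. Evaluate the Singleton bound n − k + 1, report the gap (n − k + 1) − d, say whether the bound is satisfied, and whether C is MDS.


Singleton RHS = n − k + 1 = 14, slack = 10, bound satisfied, not MDS.

Singleton bound: d ≤ n − k + 1.
Here n = 16, k = 3, so n − k + 1 = 14.
Given d = 4, check d ≤ 14: YES.
Slack = (n − k + 1) − d = 10.
The code is NOT MDS (slack = 10 > 0).
Description: the claimed parameters are [16, 3, 4]_9; such a code would be non-MDS.


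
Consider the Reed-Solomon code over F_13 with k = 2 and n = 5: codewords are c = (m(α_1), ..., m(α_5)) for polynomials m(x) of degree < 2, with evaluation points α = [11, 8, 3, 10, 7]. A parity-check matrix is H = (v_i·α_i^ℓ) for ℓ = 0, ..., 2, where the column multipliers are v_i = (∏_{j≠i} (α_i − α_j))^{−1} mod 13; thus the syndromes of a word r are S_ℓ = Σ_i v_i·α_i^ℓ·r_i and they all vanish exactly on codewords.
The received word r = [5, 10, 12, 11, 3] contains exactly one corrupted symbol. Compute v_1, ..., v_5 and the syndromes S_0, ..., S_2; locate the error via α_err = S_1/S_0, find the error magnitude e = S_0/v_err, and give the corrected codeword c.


S = (12, 10, 4), error at position 3, error magnitude e = 11, c = [5, 10, 1, 11, 3].

Step 1: column multipliers v_i = (∏_{j≠i}(α_i − α_j))^{−1} mod 13.
  i = 1 (α = 11): (11−8)(11−3)(11−10)(11−7) = 3·8·1·4 = 96 ≡ 5, so v_1 = 5^{−1} = 8 (mod 13).
  i = 2 (α = 8): (8−11)(8−3)(8−10)(8−7) = (−3)·5·(−2)·1 = 30 ≡ 4, so v_2 = 4^{−1} = 10 (mod 13).
  i = 3 (α = 3): (3−11)(3−8)(3−10)(3−7) = (−8)·(−5)·(−7)·(−4) = 1120 ≡ 2, so v_3 = 2^{−1} = 7 (mod 13).
  i = 4 (α = 10): (10−11)(10−8)(10−3)(10−7) = (−1)·2·7·3 = −42 ≡ 10, so v_4 = 10^{−1} = 4 (mod 13).
  i = 5 (α = 7): (7−11)(7−8)(7−3)(7−10) = (−4)·(−1)·4·(−3) = −48 ≡ 4, so v_5 = 4^{−1} = 10 (mod 13).
  v = [8, 10, 7, 4, 10].
Step 2: syndromes of r = [5, 10, 12, 11, 3] (all sums mod 13).
  S_0 = Σ v_i r_i = 8·5 + 10·10 + 7·12 + 4·11 + 10·3 = 298 ≡ 12.
  S_1 = Σ v_i α_i r_i = 8·11·5 + 10·8·10 + 7·3·12 + 4·10·11 + 10·7·3 = 2142 ≡ 10.
  α_i^2 mod 13 = [4, 12, 9, 9, 10].
  S_2 = Σ v_i α_i^2 r_i = 8·4·5 + 10·12·10 + 7·9·12 + 4·9·11 + 10·10·3 = 2812 ≡ 4.
  S = (12, 10, 4) ≠ 0, so r is not a codeword (an error is present).
Step 3: locate the error. For a single error e at position i, S_ℓ = v_i·e·α_i^ℓ, so α_err = S_1/S_0.
  S_0^{−1} = 12^{−1} = 12 (mod 13), so α_err = 10·12 = 120 ≡ 3 = α_3. Error position i = 3.
  Consistency check: S_2/S_1 = 4·4 = 16 ≡ 3 = α_err ✓ (single-error assumption holds).
Step 4: error magnitude e = S_0/v_3 = S_0·∏_{j≠3}(α_3 − α_j) = 12·2 = 24 ≡ 11 (mod 13).
Step 5: correct position 3: c_3 = r_3 − e = 12 − 11 ≡ 1 (mod 13). Hence c = [5, 10, 1, 11, 3].
  Check: interpolating c through the α_i gives m(x) = 6 + 7·x (degree < 2) with m(α_i) = c_i for every i, so c is indeed a codeword.


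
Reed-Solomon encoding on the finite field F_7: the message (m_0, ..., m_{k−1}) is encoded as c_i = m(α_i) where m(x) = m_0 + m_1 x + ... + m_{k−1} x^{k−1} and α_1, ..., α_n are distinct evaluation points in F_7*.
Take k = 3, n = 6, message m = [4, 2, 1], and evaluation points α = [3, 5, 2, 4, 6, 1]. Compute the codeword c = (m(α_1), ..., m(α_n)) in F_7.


c = [5, 4, 5, 0, 3, 0]

Message polynomial: m(x) = 4 + 2·x + 1·x^2 (mod 7).
For each evaluation point α_i, compute m(α_i) mod 7:
  α_1 = 3: Horner steps 1 → 5 → 5, so m(3) = 5.
  α_2 = 5: Horner steps 1 → 0 → 4, so m(5) = 4.
  α_3 = 2: Horner steps 1 → 4 → 5, so m(2) = 5.
  α_4 = 4: Horner steps 1 → 6 → 0, so m(4) = 0.
  α_5 = 6: Horner steps 1 → 1 → 3, so m(6) = 3.
  α_6 = 1: Horner steps 1 → 3 → 0, so m(1) = 0.
Codeword c = [5, 4, 5, 0, 3, 0] ∈ F_7^6.


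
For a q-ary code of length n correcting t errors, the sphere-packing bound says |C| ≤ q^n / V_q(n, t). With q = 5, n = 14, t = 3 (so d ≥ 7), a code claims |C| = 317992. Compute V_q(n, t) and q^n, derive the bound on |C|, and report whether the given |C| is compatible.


V_q(n, t) = 24809, q^n = 6103515625, Hamming bound = 246020, |C| = 317992 > bound (violated).

Step 1: Compute V_q(n, t) = Σ_{j=0}^3 C(n, j) (q−1)^j.
  j = 0: C(14,0)·(4)^0 = 1·1 = 1.
  j = 1: C(14,1)·(4)^1 = 14·4 = 56.
  j = 2: C(14,2)·(4)^2 = 91·16 = 1456.
  j = 3: C(14,3)·(4)^3 = 364·64 = 23296.
  V_q(n, t) = 1 + 56 + 1456 + 23296 = 24809.
Step 2: q^n = 5^14 = 6103515625.
Step 3: Hamming bound ⌊q^n / V_q(n,t)⌋ = ⌊6103515625/24809⌋ = 246020.
Step 4: Compare |C| = 317992 to 246020: violated.
The claimed |C| lies above the Hamming bound, so no 5-ary code of length 14 with d ≥ 7 can have 317992 codewords.


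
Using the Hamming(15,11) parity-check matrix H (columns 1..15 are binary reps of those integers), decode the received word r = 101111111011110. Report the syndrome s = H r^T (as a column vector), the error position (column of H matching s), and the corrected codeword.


s = (0, 1, 1, 1)^T, error position = 7, corrected codeword c = 101111011011110

Compute s = H r^T mod 2 one row at a time:
  s_1 = 1 + 1 + 0 + 1 + 1 + 1 + 1 + 0 = 6 ≡ 0 (mod 2).
  s_2 = 1 + 1 + 1 + 1 + 1 + 1 + 1 + 0 = 7 ≡ 1 (mod 2).
  s_3 = 0 + 1 + 1 + 1 + 0 + 1 + 1 + 0 = 5 ≡ 1 (mod 2).
  s_4 = 1 + 1 + 1 + 1 + 1 + 1 + 1 + 0 = 7 ≡ 1 (mod 2).
s = (0, 1, 1, 1)^T — this equals column 7 of H (binary 0111), so error is at position 7.
Correct: flip bit 7 of r = 101111111011110 to get c = 101111011011110.


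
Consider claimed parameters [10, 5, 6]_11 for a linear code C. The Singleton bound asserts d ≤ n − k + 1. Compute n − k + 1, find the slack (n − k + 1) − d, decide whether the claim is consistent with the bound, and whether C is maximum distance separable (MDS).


Singleton RHS = n − k + 1 = 6, slack = 0, bound satisfied, MDS.

Singleton bound: d ≤ n − k + 1.
Here n = 10, k = 5, so n − k + 1 = 6.
Given d = 6, check d ≤ 6: YES.
Slack = (n − k + 1) − d = 0.
The code is MDS (slack = 0).
Description: the claimed parameters are [10, 5, 6]_11; such a code would be MDS (meets Singleton bound).


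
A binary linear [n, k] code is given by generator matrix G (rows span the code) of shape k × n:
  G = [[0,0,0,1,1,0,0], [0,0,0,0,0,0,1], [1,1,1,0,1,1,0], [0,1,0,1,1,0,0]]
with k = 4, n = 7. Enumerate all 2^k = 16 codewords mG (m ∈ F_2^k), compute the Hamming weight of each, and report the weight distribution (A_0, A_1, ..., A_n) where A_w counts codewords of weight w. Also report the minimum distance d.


Weight distribution: A_0 = 1, A_1 = 2, A_2 = 2, A_3 = 2, A_4 = 3, A_5 = 4, A_6 = 2. Minimum distance d = 1.

Enumerate all 2^4 = 16 messages m ∈ F_2^4.
For each, compute codeword c = mG in F_2^7, then tally its weight.
  m = 0000 → c = 0000000, weight = 0.
  m = 1000 → c = 0001100, weight = 2.
  m = 0100 → c = 0000001, weight = 1.
  m = 1100 → c = 0001101, weight = 3.
  m = 0010 → c = 1110110, weight = 5.
  m = 1010 → c = 1111010, weight = 5.
  m = 0110 → c = 1110111, weight = 6.
  m = 1110 → c = 1111011, weight = 6.
  m = 0001 → c = 0101100, weight = 3.
  m = 1001 → c = 0100000, weight = 1.
  m = 0101 → c = 0101101, weight = 4.
  m = 1101 → c = 0100001, weight = 2.
  m = 0011 → c = 1011010, weight = 4.
  m = 1011 → c = 1010110, weight = 4.
  m = 0111 → c = 1011011, weight = 5.
  m = 1111 → c = 1010111, weight = 5.
Tally weights:
  weight 0: 1 codewords.
  weight 1: 2 codewords.
  weight 2: 2 codewords.
  weight 3: 2 codewords.
  weight 4: 3 codewords.
  weight 5: 4 codewords.
  weight 6: 2 codewords.
Minimum distance d = smallest w > 0 with A_w > 0 = 1.
Sanity: Σ A_w = 16 = 2^4 = 16 ✓.


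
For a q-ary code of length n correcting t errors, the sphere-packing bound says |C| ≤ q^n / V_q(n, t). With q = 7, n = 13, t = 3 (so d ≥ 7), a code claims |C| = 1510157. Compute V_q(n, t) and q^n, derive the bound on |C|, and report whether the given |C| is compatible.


V_q(n, t) = 64663, q^n = 96889010407, Hamming bound = 1498368, |C| = 1510157 > bound (violated).

Step 1: Compute V_q(n, t) = Σ_{j=0}^3 C(n, j) (q−1)^j.
  j = 0: C(13,0)·(6)^0 = 1·1 = 1.
  j = 1: C(13,1)·(6)^1 = 13·6 = 78.
  j = 2: C(13,2)·(6)^2 = 78·36 = 2808.
  j = 3: C(13,3)·(6)^3 = 286·216 = 61776.
  V_q(n, t) = 1 + 78 + 2808 + 61776 = 64663.
Step 2: q^n = 7^13 = 96889010407.
Step 3: Hamming bound ⌊q^n / V_q(n,t)⌋ = ⌊96889010407/64663⌋ = 1498368.
Step 4: Compare |C| = 1510157 to 1498368: violated.
The claimed |C| lies above the Hamming bound, so no 7-ary code of length 13 with d ≥ 7 can have 1510157 codewords.


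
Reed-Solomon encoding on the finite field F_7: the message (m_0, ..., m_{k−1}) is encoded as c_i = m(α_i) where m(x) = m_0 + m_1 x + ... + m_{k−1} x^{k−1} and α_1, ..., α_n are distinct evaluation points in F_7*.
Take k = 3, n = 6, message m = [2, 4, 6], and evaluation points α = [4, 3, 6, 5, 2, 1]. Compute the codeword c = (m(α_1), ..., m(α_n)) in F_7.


c = [2, 5, 4, 4, 6, 5]

Message polynomial: m(x) = 2 + 4·x + 6·x^2 (mod 7).
For each evaluation point α_i, compute m(α_i) mod 7:
  α_1 = 4: Horner steps 6 → 0 → 2, so m(4) = 2.
  α_2 = 3: Horner steps 6 → 1 → 5, so m(3) = 5.
  α_3 = 6: Horner steps 6 → 5 → 4, so m(6) = 4.
  α_4 = 5: Horner steps 6 → 6 → 4, so m(5) = 4.
  α_5 = 2: Horner steps 6 → 2 → 6, so m(2) = 6.
  α_6 = 1: Horner steps 6 → 3 → 5, so m(1) = 5.
Codeword c = [2, 5, 4, 4, 6, 5] ∈ F_7^6.


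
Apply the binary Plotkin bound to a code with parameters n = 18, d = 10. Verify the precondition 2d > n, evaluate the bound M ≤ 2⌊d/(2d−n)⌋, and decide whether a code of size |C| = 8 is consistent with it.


Plotkin bound M ≤ 10; given |C| = 8 ≤ bound (satisfied).

Check applicability: 2d = 20, n = 18.
2d − n = 2 > 0, so Plotkin applies.
Compute d/(2d−n) = 10/2 ≈ 5.0000.
⌊d/(2d−n)⌋ = 5.
Plotkin bound: M ≤ 2·5 = 10.
Given |C| = 8, check: satisfied.
This |C| is below the Plotkin bound.


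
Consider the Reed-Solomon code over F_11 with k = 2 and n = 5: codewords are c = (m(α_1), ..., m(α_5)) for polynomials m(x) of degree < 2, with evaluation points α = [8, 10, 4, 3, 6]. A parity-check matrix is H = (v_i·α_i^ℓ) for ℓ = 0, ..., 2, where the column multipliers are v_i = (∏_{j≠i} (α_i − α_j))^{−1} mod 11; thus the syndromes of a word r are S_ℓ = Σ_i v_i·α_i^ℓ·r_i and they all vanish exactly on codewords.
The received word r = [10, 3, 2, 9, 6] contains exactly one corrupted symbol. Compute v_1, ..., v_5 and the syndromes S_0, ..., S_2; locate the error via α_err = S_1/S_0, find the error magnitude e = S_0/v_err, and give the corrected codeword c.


S = (7, 10, 8), error at position 4, error magnitude e = 9, c = [10, 3, 2, 0, 6].

Step 1: column multipliers v_i = (∏_{j≠i}(α_i − α_j))^{−1} mod 11.
  i = 1 (α = 8): (8−10)(8−4)(8−3)(8−6) = (−2)·4·5·2 = −80 ≡ 8, so v_1 = 8^{−1} = 7 (mod 11).
  i = 2 (α = 10): (10−8)(10−4)(10−3)(10−6) = 2·6·7·4 = 336 ≡ 6, so v_2 = 6^{−1} = 2 (mod 11).
  i = 3 (α = 4): (4−8)(4−10)(4−3)(4−6) = (−4)·(−6)·1·(−2) = −48 ≡ 7, so v_3 = 7^{−1} = 8 (mod 11).
  i = 4 (α = 3): (3−8)(3−10)(3−4)(3−6) = (−5)·(−7)·(−1)·(−3) = 105 ≡ 6, so v_4 = 6^{−1} = 2 (mod 11).
  i = 5 (α = 6): (6−8)(6−10)(6−4)(6−3) = (−2)·(−4)·2·3 = 48 ≡ 4, so v_5 = 4^{−1} = 3 (mod 11).
  v = [7, 2, 8, 2, 3].
Step 2: syndromes of r = [10, 3, 2, 9, 6] (all sums mod 11).
  S_0 = Σ v_i r_i = 7·10 + 2·3 + 8·2 + 2·9 + 3·6 = 128 ≡ 7.
  S_1 = Σ v_i α_i r_i = 7·8·10 + 2·10·3 + 8·4·2 + 2·3·9 + 3·6·6 = 846 ≡ 10.
  α_i^2 mod 11 = [9, 1, 5, 9, 3].
  S_2 = Σ v_i α_i^2 r_i = 7·9·10 + 2·1·3 + 8·5·2 + 2·9·9 + 3·3·6 = 932 ≡ 8.
  S = (7, 10, 8) ≠ 0, so r is not a codeword (an error is present).
Step 3: locate the error. For a single error e at position i, S_ℓ = v_i·e·α_i^ℓ, so α_err = S_1/S_0.
  S_0^{−1} = 7^{−1} = 8 (mod 11), so α_err = 10·8 = 80 ≡ 3 = α_4. Error position i = 4.
  Consistency check: S_2/S_1 = 8·10 = 80 ≡ 3 = α_err ✓ (single-error assumption holds).
Step 4: error magnitude e = S_0/v_4 = S_0·∏_{j≠4}(α_4 − α_j) = 7·6 = 42 ≡ 9 (mod 11).
Step 5: correct position 4: c_4 = r_4 − e = 9 − 9 ≡ 0 (mod 11). Hence c = [10, 3, 2, 0, 6].
  Check: interpolating c through the α_i gives m(x) = 5 + 2·x (degree < 2) with m(α_i) = c_i for every i, so c is indeed a codeword.


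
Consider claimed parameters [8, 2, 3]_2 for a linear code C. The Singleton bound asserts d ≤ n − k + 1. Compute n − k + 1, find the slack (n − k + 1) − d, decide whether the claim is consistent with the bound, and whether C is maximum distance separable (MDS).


Singleton RHS = n − k + 1 = 7, slack = 4, bound satisfied, not MDS.

Singleton bound: d ≤ n − k + 1.
Here n = 8, k = 2, so n − k + 1 = 7.
Given d = 3, check d ≤ 7: YES.
Slack = (n − k + 1) − d = 4.
The code is NOT MDS (slack = 4 > 0).
Description: the claimed parameters are [8, 2, 3]_2; such a code would be non-MDS.


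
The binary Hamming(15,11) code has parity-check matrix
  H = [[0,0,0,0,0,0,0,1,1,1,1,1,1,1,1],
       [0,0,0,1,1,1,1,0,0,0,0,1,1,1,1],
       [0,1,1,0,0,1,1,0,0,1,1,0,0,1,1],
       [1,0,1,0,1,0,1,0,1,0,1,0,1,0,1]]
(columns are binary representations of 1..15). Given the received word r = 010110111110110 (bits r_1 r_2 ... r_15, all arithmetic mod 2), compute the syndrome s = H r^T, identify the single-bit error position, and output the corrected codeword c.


s = (0, 1, 1, 1)^T, error position = 7, corrected codeword c = 010110011110110

Compute s = H r^T mod 2 one row at a time:
  s_1 = 1 + 1 + 1 + 1 + 0 + 1 + 1 + 0 = 6 ≡ 0 (mod 2).
  s_2 = 1 + 1 + 0 + 1 + 0 + 1 + 1 + 0 = 5 ≡ 1 (mod 2).
  s_3 = 1 + 0 + 0 + 1 + 1 + 1 + 1 + 0 = 5 ≡ 1 (mod 2).
  s_4 = 0 + 0 + 1 + 1 + 1 + 1 + 1 + 0 = 5 ≡ 1 (mod 2).
s = (0, 1, 1, 1)^T — this equals column 7 of H (binary 0111), so error is at position 7.
Correct: flip bit 7 of r = 010110111110110 to get c = 010110011110110.


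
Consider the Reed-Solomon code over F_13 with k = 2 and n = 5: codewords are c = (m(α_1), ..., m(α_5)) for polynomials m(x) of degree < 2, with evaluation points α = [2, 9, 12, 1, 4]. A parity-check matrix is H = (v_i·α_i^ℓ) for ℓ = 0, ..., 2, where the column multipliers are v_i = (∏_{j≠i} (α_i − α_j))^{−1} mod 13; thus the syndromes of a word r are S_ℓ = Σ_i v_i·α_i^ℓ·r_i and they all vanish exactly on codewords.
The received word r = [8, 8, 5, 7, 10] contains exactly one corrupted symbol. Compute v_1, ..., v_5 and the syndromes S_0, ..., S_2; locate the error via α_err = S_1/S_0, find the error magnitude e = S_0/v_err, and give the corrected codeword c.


S = (9, 3, 1), error at position 2, error magnitude e = 6, c = [8, 2, 5, 7, 10].

Step 1: column multipliers v_i = (∏_{j≠i}(α_i − α_j))^{−1} mod 13.
  i = 1 (α = 2): (2−9)(2−12)(2−1)(2−4) = (−7)·(−10)·1·(−2) = −140 ≡ 3, so v_1 = 3^{−1} = 9 (mod 13).
  i = 2 (α = 9): (9−2)(9−12)(9−1)(9−4) = 7·(−3)·8·5 = −840 ≡ 5, so v_2 = 5^{−1} = 8 (mod 13).
  i = 3 (α = 12): (12−2)(12−9)(12−1)(12−4) = 10·3·11·8 = 2640 ≡ 1, so v_3 = 1^{−1} = 1 (mod 13).
  i = 4 (α = 1): (1−2)(1−9)(1−12)(1−4) = (−1)·(−8)·(−11)·(−3) = 264 ≡ 4, so v_4 = 4^{−1} = 10 (mod 13).
  i = 5 (α = 4): (4−2)(4−9)(4−12)(4−1) = 2·(−5)·(−8)·3 = 240 ≡ 6, so v_5 = 6^{−1} = 11 (mod 13).
  v = [9, 8, 1, 10, 11].
Step 2: syndromes of r = [8, 8, 5, 7, 10] (all sums mod 13).
  S_0 = Σ v_i r_i = 9·8 + 8·8 + 1·5 + 10·7 + 11·10 = 321 ≡ 9.
  S_1 = Σ v_i α_i r_i = 9·2·8 + 8·9·8 + 1·12·5 + 10·1·7 + 11·4·10 = 1290 ≡ 3.
  α_i^2 mod 13 = [4, 3, 1, 1, 3].
  S_2 = Σ v_i α_i^2 r_i = 9·4·8 + 8·3·8 + 1·1·5 + 10·1·7 + 11·3·10 = 885 ≡ 1.
  S = (9, 3, 1) ≠ 0, so r is not a codeword (an error is present).
Step 3: locate the error. For a single error e at position i, S_ℓ = v_i·e·α_i^ℓ, so α_err = S_1/S_0.
  S_0^{−1} = 9^{−1} = 3 (mod 13), so α_err = 3·3 = 9 ≡ 9 = α_2. Error position i = 2.
  Consistency check: S_2/S_1 = 1·9 = 9 ≡ 9 = α_err ✓ (single-error assumption holds).
Step 4: error magnitude e = S_0/v_2 = S_0·∏_{j≠2}(α_2 − α_j) = 9·5 = 45 ≡ 6 (mod 13).
Step 5: correct position 2: c_2 = r_2 − e = 8 − 6 ≡ 2 (mod 13). Hence c = [8, 2, 5, 7, 10].
  Check: interpolating c through the α_i gives m(x) = 6 + 1·x (degree < 2) with m(α_i) = c_i for every i, so c is indeed a codeword.


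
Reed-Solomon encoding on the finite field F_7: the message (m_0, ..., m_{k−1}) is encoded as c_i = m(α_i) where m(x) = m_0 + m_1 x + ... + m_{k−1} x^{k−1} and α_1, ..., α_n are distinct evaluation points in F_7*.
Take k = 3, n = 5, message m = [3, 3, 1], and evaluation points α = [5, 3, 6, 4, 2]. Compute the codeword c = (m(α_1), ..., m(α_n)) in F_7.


c = [1, 0, 1, 3, 6]

Message polynomial: m(x) = 3 + 3·x + 1·x^2 (mod 7).
For each evaluation point α_i, compute m(α_i) mod 7:
  α_1 = 5: Horner steps 1 → 1 → 1, so m(5) = 1.
  α_2 = 3: Horner steps 1 → 6 → 0, so m(3) = 0.
  α_3 = 6: Horner steps 1 → 2 → 1, so m(6) = 1.
  α_4 = 4: Horner steps 1 → 0 → 3, so m(4) = 3.
  α_5 = 2: Horner steps 1 → 5 → 6, so m(2) = 6.
Codeword c = [1, 0, 1, 3, 6] ∈ F_7^5.


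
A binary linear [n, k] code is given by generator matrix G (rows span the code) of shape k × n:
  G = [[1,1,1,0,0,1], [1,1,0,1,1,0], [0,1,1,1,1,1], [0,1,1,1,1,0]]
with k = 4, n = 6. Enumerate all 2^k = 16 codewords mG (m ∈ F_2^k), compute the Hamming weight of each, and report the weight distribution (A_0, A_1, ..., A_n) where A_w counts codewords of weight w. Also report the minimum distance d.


Weight distribution: A_0 = 1, A_1 = 2, A_2 = 2, A_3 = 4, A_4 = 5, A_5 = 2. Minimum distance d = 1.

Enumerate all 2^4 = 16 messages m ∈ F_2^4.
For each, compute codeword c = mG in F_2^6, then tally its weight.
  m = 0000 → c = 000000, weight = 0.
  m = 1000 → c = 111001, weight = 4.
  m = 0100 → c = 110110, weight = 4.
  m = 1100 → c = 001111, weight = 4.
  m = 0010 → c = 011111, weight = 5.
  m = 1010 → c = 100110, weight = 3.
  m = 0110 → c = 101001, weight = 3.
  m = 1110 → c = 010000, weight = 1.
  m = 0001 → c = 011110, weight = 4.
  m = 1001 → c = 100111, weight = 4.
  m = 0101 → c = 101000, weight = 2.
  m = 1101 → c = 010001, weight = 2.
  m = 0011 → c = 000001, weight = 1.
  m = 1011 → c = 111000, weight = 3.
  m = 0111 → c = 110111, weight = 5.
  m = 1111 → c = 001110, weight = 3.
Tally weights:
  weight 0: 1 codewords.
  weight 1: 2 codewords.
  weight 2: 2 codewords.
  weight 3: 4 codewords.
  weight 4: 5 codewords.
  weight 5: 2 codewords.
Minimum distance d = smallest w > 0 with A_w > 0 = 1.
Sanity: Σ A_w = 16 = 2^4 = 16 ✓.


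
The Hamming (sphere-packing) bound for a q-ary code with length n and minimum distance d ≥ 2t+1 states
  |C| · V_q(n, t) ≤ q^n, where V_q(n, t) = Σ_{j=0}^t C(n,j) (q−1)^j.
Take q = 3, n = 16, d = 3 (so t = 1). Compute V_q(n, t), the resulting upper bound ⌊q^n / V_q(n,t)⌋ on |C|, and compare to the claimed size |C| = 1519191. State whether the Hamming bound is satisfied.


V_q(n, t) = 33, q^n = 43046721, Hamming bound = 1304446, |C| = 1519191 > bound (violated).

Step 1: Compute V_q(n, t) = Σ_{j=0}^1 C(n, j) (q−1)^j.
  j = 0: C(16,0)·(2)^0 = 1·1 = 1.
  j = 1: C(16,1)·(2)^1 = 16·2 = 32.
  V_q(n, t) = 1 + 32 = 33.
Step 2: q^n = 3^16 = 43046721.
Step 3: Hamming bound ⌊q^n / V_q(n,t)⌋ = ⌊43046721/33⌋ = 1304446.
Step 4: Compare |C| = 1519191 to 1304446: violated.
The claimed |C| lies above the Hamming bound, so no 3-ary code of length 16 with d ≥ 3 can have 1519191 codewords.


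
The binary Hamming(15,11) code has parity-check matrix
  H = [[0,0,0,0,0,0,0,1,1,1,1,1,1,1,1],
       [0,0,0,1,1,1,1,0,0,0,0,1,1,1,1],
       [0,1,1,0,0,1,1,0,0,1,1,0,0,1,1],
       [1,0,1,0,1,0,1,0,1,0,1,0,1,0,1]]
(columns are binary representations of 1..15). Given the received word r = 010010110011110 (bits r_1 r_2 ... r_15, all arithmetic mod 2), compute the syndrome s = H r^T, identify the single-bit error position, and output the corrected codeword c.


s = (1, 1, 0, 0)^T, error position = 12, corrected codeword c = 010010110010110

Compute s = H r^T mod 2 one row at a time:
  s_1 = 1 + 0 + 0 + 1 + 1 + 1 + 1 + 0 = 5 ≡ 1 (mod 2).
  s_2 = 0 + 1 + 0 + 1 + 1 + 1 + 1 + 0 = 5 ≡ 1 (mod 2).
  s_3 = 1 + 0 + 0 + 1 + 0 + 1 + 1 + 0 = 4 ≡ 0 (mod 2).
  s_4 = 0 + 0 + 1 + 1 + 0 + 1 + 1 + 0 = 4 ≡ 0 (mod 2).
s = (1, 1, 0, 0)^T — this equals column 12 of H (binary 1100), so error is at position 12.
Correct: flip bit 12 of r = 010010110011110 to get c = 010010110010110.


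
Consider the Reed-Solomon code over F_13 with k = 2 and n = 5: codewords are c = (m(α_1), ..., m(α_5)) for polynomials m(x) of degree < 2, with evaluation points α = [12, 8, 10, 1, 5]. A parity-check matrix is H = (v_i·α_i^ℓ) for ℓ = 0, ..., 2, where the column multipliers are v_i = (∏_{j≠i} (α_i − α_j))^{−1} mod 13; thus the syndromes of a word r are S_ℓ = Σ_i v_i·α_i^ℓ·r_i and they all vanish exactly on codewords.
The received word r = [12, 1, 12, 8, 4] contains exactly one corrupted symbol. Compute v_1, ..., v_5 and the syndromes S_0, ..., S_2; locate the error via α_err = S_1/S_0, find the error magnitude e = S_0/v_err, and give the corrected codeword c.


S = (3, 10, 3), error at position 1, error magnitude e = 2, c = [10, 1, 12, 8, 4].

Step 1: column multipliers v_i = (∏_{j≠i}(α_i − α_j))^{−1} mod 13.
  i = 1 (α = 12): (12−8)(12−10)(12−1)(12−5) = 4·2·11·7 = 616 ≡ 5, so v_1 = 5^{−1} = 8 (mod 13).
  i = 2 (α = 8): (8−12)(8−10)(8−1)(8−5) = (−4)·(−2)·7·3 = 168 ≡ 12, so v_2 = 12^{−1} = 12 (mod 13).
  i = 3 (α = 10): (10−12)(10−8)(10−1)(10−5) = (−2)·2·9·5 = −180 ≡ 2, so v_3 = 2^{−1} = 7 (mod 13).
  i = 4 (α = 1): (1−12)(1−8)(1−10)(1−5) = (−11)·(−7)·(−9)·(−4) = 2772 ≡ 3, so v_4 = 3^{−1} = 9 (mod 13).
  i = 5 (α = 5): (5−12)(5−8)(5−10)(5−1) = (−7)·(−3)·(−5)·4 = −420 ≡ 9, so v_5 = 9^{−1} = 3 (mod 13).
  v = [8, 12, 7, 9, 3].
Step 2: syndromes of r = [12, 1, 12, 8, 4] (all sums mod 13).
  S_0 = Σ v_i r_i = 8·12 + 12·1 + 7·12 + 9·8 + 3·4 = 276 ≡ 3.
  S_1 = Σ v_i α_i r_i = 8·12·12 + 12·8·1 + 7·10·12 + 9·1·8 + 3·5·4 = 2220 ≡ 10.
  α_i^2 mod 13 = [1, 12, 9, 1, 12].
  S_2 = Σ v_i α_i^2 r_i = 8·1·12 + 12·12·1 + 7·9·12 + 9·1·8 + 3·12·4 = 1212 ≡ 3.
  S = (3, 10, 3) ≠ 0, so r is not a codeword (an error is present).
Step 3: locate the error. For a single error e at position i, S_ℓ = v_i·e·α_i^ℓ, so α_err = S_1/S_0.
  S_0^{−1} = 3^{−1} = 9 (mod 13), so α_err = 10·9 = 90 ≡ 12 = α_1. Error position i = 1.
  Consistency check: S_2/S_1 = 3·4 = 12 ≡ 12 = α_err ✓ (single-error assumption holds).
Step 4: error magnitude e = S_0/v_1 = S_0·∏_{j≠1}(α_1 − α_j) = 3·5 = 15 ≡ 2 (mod 13).
Step 5: correct position 1: c_1 = r_1 − e = 12 − 2 ≡ 10 (mod 13). Hence c = [10, 1, 12, 8, 4].
  Check: interpolating c through the α_i gives m(x) = 9 + 12·x (degree < 2) with m(α_i) = c_i for every i, so c is indeed a codeword.


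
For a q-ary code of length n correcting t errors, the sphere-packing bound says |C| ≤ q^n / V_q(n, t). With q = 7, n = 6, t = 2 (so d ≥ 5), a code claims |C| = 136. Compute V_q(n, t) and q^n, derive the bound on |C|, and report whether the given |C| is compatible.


V_q(n, t) = 577, q^n = 117649, Hamming bound = 203, |C| = 136 ≤ bound (satisfied).

Step 1: Compute V_q(n, t) = Σ_{j=0}^2 C(n, j) (q−1)^j.
  j = 0: C(6,0)·(6)^0 = 1·1 = 1.
  j = 1: C(6,1)·(6)^1 = 6·6 = 36.
  j = 2: C(6,2)·(6)^2 = 15·36 = 540.
  V_q(n, t) = 1 + 36 + 540 = 577.
Step 2: q^n = 7^6 = 117649.
Step 3: Hamming bound ⌊q^n / V_q(n,t)⌋ = ⌊117649/577⌋ = 203.
Step 4: Compare |C| = 136 to 203: satisfied.
The claimed |C| lies below the Hamming bound.


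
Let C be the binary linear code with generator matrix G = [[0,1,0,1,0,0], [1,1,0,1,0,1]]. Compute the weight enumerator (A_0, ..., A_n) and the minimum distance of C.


Weight distribution: A_0 = 1, A_2 = 2, A_4 = 1. Minimum distance d = 2.

Enumerate all 2^2 = 4 messages m ∈ F_2^2.
For each, compute codeword c = mG in F_2^6, then tally its weight.
  m = 00 → c = 000000, weight = 0.
  m = 10 → c = 010100, weight = 2.
  m = 01 → c = 110101, weight = 4.
  m = 11 → c = 100001, weight = 2.
Tally weights:
  weight 0: 1 codewords.
  weight 2: 2 codewords.
  weight 4: 1 codewords.
Minimum distance d = smallest w > 0 with A_w > 0 = 2.
Sanity: Σ A_w = 4 = 2^2 = 4 ✓.


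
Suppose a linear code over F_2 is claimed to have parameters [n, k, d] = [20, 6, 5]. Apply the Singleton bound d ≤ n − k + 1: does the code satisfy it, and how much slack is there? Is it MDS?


Singleton RHS = n − k + 1 = 15, slack = 10, bound satisfied, not MDS.

Singleton bound: d ≤ n − k + 1.
Here n = 20, k = 6, so n − k + 1 = 15.
Given d = 5, check d ≤ 15: YES.
Slack = (n − k + 1) − d = 10.
The code is NOT MDS (slack = 10 > 0).
Description: the claimed parameters are [20, 6, 5]_2; such a code would be non-MDS.


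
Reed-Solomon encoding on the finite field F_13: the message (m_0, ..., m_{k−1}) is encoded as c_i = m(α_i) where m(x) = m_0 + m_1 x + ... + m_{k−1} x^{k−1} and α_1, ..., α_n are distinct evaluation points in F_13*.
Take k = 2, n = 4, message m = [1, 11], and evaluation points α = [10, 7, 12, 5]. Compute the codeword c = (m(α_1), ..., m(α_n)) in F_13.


c = [7, 0, 3, 4]

Message polynomial: m(x) = 1 + 11·x (mod 13).
For each evaluation point α_i, compute m(α_i) mod 13:
  α_1 = 10: Horner steps 11 → 7, so m(10) = 7.
  α_2 = 7: Horner steps 11 → 0, so m(7) = 0.
  α_3 = 12: Horner steps 11 → 3, so m(12) = 3.
  α_4 = 5: Horner steps 11 → 4, so m(5) = 4.
Codeword c = [7, 0, 3, 4] ∈ F_13^4.


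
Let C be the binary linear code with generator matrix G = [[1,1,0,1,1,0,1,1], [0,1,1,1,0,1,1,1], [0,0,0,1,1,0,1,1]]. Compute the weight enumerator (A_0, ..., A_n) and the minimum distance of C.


Weight distribution: A_0 = 1, A_2 = 1, A_4 = 3, A_6 = 3. Minimum distance d = 2.

Enumerate all 2^3 = 8 messages m ∈ F_2^3.
For each, compute codeword c = mG in F_2^8, then tally its weight.
  m = 000 → c = 00000000, weight = 0.
  m = 100 → c = 11011011, weight = 6.
  m = 010 → c = 01110111, weight = 6.
  m = 110 → c = 10101100, weight = 4.
  m = 001 → c = 00011011, weight = 4.
  m = 101 → c = 11000000, weight = 2.
  m = 011 → c = 01101100, weight = 4.
  m = 111 → c = 10110111, weight = 6.
Tally weights:
  weight 0: 1 codewords.
  weight 2: 1 codewords.
  weight 4: 3 codewords.
  weight 6: 3 codewords.
Minimum distance d = smallest w > 0 with A_w > 0 = 2.
Sanity: Σ A_w = 8 = 2^3 = 8 ✓.


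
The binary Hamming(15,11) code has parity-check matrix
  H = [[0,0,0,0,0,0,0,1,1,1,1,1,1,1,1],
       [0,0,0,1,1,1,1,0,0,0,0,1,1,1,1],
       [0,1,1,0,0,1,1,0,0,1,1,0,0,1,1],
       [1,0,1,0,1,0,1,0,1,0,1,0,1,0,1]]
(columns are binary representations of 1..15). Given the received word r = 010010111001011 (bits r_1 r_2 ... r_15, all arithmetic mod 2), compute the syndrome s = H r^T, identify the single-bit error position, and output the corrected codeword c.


s = (1, 1, 0, 0)^T, error position = 12, corrected codeword c = 010010111000011

Compute s = H r^T mod 2 one row at a time:
  s_1 = 1 + 1 + 0 + 0 + 1 + 0 + 1 + 1 = 5 ≡ 1 (mod 2).
  s_2 = 0 + 1 + 0 + 1 + 1 + 0 + 1 + 1 = 5 ≡ 1 (mod 2).
  s_3 = 1 + 0 + 0 + 1 + 0 + 0 + 1 + 1 = 4 ≡ 0 (mod 2).
  s_4 = 0 + 0 + 1 + 1 + 1 + 0 + 0 + 1 = 4 ≡ 0 (mod 2).
s = (1, 1, 0, 0)^T — this equals column 12 of H (binary 1100), so error is at position 12.
Correct: flip bit 12 of r = 010010111001011 to get c = 010010111000011.


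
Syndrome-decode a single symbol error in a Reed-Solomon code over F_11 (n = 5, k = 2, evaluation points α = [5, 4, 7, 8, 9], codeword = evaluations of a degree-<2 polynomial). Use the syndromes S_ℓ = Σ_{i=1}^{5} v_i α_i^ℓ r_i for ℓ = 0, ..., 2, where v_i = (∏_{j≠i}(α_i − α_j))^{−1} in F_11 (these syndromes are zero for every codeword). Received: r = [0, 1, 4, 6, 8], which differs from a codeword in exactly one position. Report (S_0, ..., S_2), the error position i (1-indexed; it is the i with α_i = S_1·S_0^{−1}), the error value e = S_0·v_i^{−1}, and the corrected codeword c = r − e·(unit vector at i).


S = (5, 9, 3), error at position 2, error magnitude e = 3, c = [0, 9, 4, 6, 8].

Step 1: column multipliers v_i = (∏_{j≠i}(α_i − α_j))^{−1} mod 11.
  i = 1 (α = 5): (5−4)(5−7)(5−8)(5−9) = 1·(−2)·(−3)·(−4) = −24 ≡ 9, so v_1 = 9^{−1} = 5 (mod 11).
  i = 2 (α = 4): (4−5)(4−7)(4−8)(4−9) = (−1)·(−3)·(−4)·(−5) = 60 ≡ 5, so v_2 = 5^{−1} = 9 (mod 11).
  i = 3 (α = 7): (7−5)(7−4)(7−8)(7−9) = 2·3·(−1)·(−2) = 12 ≡ 1, so v_3 = 1^{−1} = 1 (mod 11).
  i = 4 (α = 8): (8−5)(8−4)(8−7)(8−9) = 3·4·1·(−1) = −12 ≡ 10, so v_4 = 10^{−1} = 10 (mod 11).
  i = 5 (α = 9): (9−5)(9−4)(9−7)(9−8) = 4·5·2·1 = 40 ≡ 7, so v_5 = 7^{−1} = 8 (mod 11).
  v = [5, 9, 1, 10, 8].
Step 2: syndromes of r = [0, 1, 4, 6, 8] (all sums mod 11).
  S_0 = Σ v_i r_i = 5·0 + 9·1 + 1·4 + 10·6 + 8·8 = 137 ≡ 5.
  S_1 = Σ v_i α_i r_i = 5·5·0 + 9·4·1 + 1·7·4 + 10·8·6 + 8·9·8 = 1120 ≡ 9.
  α_i^2 mod 11 = [3, 5, 5, 9, 4].
  S_2 = Σ v_i α_i^2 r_i = 5·3·0 + 9·5·1 + 1·5·4 + 10·9·6 + 8·4·8 = 861 ≡ 3.
  S = (5, 9, 3) ≠ 0, so r is not a codeword (an error is present).
Step 3: locate the error. For a single error e at position i, S_ℓ = v_i·e·α_i^ℓ, so α_err = S_1/S_0.
  S_0^{−1} = 5^{−1} = 9 (mod 11), so α_err = 9·9 = 81 ≡ 4 = α_2. Error position i = 2.
  Consistency check: S_2/S_1 = 3·5 = 15 ≡ 4 = α_err ✓ (single-error assumption holds).
Step 4: error magnitude e = S_0/v_2 = S_0·∏_{j≠2}(α_2 − α_j) = 5·5 = 25 ≡ 3 (mod 11).
Step 5: correct position 2: c_2 = r_2 − e = 1 − 3 ≡ 9 (mod 11). Hence c = [0, 9, 4, 6, 8].
  Check: interpolating c through the α_i gives m(x) = 1 + 2·x (degree < 2) with m(α_i) = c_i for every i, so c is indeed a codeword.
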